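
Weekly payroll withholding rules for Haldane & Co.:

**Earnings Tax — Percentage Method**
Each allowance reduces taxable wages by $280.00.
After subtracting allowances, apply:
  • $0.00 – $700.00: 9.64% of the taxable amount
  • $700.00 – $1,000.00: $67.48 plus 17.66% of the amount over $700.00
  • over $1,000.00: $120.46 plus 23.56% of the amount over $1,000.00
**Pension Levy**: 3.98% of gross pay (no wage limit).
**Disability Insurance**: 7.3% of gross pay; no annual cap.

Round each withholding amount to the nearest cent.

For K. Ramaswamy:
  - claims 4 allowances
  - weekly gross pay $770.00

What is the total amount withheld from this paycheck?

Earnings Tax: taxable = $770.00 − 4×$280.00 = $-350.00
  Taxable ≤ 0 → $0.00
Pension Levy: 3.98% × $770.00 = $30.65
Disability Insurance: 7.3% × $770.00 = $56.21
Total: $0.00 + $30.65 + $56.21 = $86.86

$86.86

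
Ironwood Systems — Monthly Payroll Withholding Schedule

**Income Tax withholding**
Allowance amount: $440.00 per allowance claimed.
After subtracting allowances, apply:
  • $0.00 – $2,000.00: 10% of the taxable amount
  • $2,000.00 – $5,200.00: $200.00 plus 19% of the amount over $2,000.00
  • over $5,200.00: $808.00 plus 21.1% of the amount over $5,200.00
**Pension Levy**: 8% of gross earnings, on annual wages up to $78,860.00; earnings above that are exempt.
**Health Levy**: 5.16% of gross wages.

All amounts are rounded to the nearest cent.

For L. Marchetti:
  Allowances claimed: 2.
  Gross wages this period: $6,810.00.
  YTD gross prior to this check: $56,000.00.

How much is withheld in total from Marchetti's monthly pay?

Income Tax: taxable = $6,810.00 − 2×$440.00 = $5,930.00
  $808.00 + 21.1% × ($5,930.00 − $5,200.00) = $808.00 + 21.1% × $730.00 = $962.03
Pension Levy: 8% × $6,810.00 = $544.80
Health Levy: 5.16% × $6,810.00 = $351.40
Total: $962.03 + $544.80 + $351.40 = $1,858.23

$1,858.23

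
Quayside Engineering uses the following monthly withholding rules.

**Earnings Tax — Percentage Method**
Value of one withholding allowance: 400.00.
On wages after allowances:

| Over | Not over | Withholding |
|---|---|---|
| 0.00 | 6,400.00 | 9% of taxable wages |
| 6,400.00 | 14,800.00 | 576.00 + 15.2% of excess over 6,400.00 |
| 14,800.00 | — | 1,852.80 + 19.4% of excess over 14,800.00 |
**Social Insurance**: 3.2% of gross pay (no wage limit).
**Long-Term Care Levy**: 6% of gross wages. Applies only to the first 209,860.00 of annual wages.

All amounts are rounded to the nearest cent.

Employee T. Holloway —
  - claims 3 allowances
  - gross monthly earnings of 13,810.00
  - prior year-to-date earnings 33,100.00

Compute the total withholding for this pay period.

2,790.44

Earnings Tax: taxable = 13,810.00 − 3×400.00 = 12,610.00
  576.00 + 15.2% × (12,610.00 − 6,400.00) = 576.00 + 15.2% × 6,210.00 = 1,519.92
Social Insurance: 3.2% × 13,810.00 = 441.92
Long-Term Care Levy: 6% × 13,810.00 = 828.60
Total: 1,519.92 + 441.92 + 828.60 = 2,790.44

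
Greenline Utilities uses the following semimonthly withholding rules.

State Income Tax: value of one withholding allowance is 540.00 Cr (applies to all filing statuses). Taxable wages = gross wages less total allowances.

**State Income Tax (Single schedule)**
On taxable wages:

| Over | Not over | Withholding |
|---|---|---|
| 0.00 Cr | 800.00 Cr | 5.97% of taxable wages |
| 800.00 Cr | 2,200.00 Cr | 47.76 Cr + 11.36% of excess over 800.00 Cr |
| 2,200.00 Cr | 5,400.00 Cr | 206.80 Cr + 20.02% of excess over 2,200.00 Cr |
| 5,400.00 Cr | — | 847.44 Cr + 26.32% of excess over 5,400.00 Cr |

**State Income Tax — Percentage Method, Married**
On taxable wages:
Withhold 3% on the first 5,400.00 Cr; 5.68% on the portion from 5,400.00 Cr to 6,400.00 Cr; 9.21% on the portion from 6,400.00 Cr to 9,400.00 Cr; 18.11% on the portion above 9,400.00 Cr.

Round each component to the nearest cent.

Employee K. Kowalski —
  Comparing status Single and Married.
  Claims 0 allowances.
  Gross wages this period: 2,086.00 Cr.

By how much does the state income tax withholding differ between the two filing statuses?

State Income Tax (Single): taxable = 2,086.00 Cr
  47.76 Cr + 11.36% × (2,086.00 Cr − 800.00 Cr) = 47.76 Cr + 11.36% × 1,286.00 Cr = 193.85 Cr
State Income Tax (Married): taxable = 2,086.00 Cr
  3% × 2,086.00 Cr = 62.58 Cr
Difference: |193.85 Cr − 62.58 Cr| = 131.27 Cr (higher under Single)

131.27 Cr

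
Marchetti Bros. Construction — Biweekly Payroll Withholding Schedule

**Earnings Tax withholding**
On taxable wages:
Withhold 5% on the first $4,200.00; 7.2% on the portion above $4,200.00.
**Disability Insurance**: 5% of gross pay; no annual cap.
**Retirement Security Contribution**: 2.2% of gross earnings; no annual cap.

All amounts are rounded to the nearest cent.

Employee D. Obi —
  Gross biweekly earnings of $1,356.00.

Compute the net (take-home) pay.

Earnings Tax: taxable = $1,356.00
  5% × $1,356.00 = $67.80
Disability Insurance: 5% × $1,356.00 = $67.80
Retirement Security Contribution: 2.2% × $1,356.00 = $29.83
Total withheld: $67.80 + $67.80 + $29.83 = $165.43
Net pay: $1,356.00 − $165.43 = $1,190.57

$1,190.57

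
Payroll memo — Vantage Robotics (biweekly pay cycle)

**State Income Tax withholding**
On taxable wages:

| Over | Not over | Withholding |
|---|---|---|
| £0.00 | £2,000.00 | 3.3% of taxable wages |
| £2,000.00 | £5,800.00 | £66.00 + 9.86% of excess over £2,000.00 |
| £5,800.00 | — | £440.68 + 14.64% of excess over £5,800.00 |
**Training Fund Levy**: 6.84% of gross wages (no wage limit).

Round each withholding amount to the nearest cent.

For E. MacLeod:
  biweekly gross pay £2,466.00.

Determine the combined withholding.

State Income Tax: taxable = £2,466.00
  £66.00 + 9.86% × (£2,466.00 − £2,000.00) = £66.00 + 9.86% × £466.00 = £111.95
Training Fund Levy: 6.84% × £2,466.00 = £168.67
Total: £111.95 + £168.67 = £280.62

£280.62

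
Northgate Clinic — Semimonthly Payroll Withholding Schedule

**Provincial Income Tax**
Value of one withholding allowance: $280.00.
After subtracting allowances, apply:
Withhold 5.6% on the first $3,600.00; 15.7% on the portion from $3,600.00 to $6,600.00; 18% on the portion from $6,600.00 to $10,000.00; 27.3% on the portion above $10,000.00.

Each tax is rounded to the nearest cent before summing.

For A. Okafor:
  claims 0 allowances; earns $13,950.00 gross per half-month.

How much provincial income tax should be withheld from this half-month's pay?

$2,362.95

Provincial Income Tax: taxable = $13,950.00
  $1,284.60 + 27.3% × ($13,950.00 − $10,000.00) = $1,284.60 + 27.3% × $3,950.00 = $2,362.95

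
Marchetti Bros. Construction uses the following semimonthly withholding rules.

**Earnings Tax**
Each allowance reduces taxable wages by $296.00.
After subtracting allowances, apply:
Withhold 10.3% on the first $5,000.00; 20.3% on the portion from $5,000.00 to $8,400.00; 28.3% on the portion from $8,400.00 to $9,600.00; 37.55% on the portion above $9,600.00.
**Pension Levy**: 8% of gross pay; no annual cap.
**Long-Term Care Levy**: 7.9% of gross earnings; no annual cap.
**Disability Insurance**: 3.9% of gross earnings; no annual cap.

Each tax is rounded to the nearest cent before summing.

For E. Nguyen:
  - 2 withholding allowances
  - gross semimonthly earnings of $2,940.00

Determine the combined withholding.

Earnings Tax: taxable = $2,940.00 − 2×$296.00 = $2,348.00
  10.3% × $2,348.00 = $241.84
Pension Levy: 8% × $2,940.00 = $235.20
Long-Term Care Levy: 7.9% × $2,940.00 = $232.26
Disability Insurance: 3.9% × $2,940.00 = $114.66
Total: $241.84 + $235.20 + $232.26 + $114.66 = $823.96

$823.96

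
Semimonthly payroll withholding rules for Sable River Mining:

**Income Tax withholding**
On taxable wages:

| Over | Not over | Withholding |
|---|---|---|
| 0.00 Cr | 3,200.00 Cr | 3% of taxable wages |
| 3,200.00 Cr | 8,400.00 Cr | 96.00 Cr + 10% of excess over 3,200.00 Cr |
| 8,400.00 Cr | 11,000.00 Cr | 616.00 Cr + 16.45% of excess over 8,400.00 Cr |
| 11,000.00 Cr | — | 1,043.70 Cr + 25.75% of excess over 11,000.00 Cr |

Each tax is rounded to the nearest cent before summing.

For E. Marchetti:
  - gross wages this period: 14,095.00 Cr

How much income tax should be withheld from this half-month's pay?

Income Tax: taxable = 14,095.00 Cr
  1,043.70 Cr + 25.75% × (14,095.00 Cr − 11,000.00 Cr) = 1,043.70 Cr + 25.75% × 3,095.00 Cr = 1,840.66 Cr

1,840.66 Cr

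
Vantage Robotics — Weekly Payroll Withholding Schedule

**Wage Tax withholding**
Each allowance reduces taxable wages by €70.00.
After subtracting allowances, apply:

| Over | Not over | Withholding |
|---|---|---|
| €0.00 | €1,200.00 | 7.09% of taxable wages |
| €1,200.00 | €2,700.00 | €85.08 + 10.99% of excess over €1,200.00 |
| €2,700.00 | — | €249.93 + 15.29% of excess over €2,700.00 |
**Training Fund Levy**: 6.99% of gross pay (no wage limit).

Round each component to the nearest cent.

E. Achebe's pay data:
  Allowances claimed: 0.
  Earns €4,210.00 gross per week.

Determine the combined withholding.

Wage Tax: taxable = €4,210.00
  €249.93 + 15.29% × (€4,210.00 − €2,700.00) = €249.93 + 15.29% × €1,510.00 = €480.81
Training Fund Levy: 6.99% × €4,210.00 = €294.28
Total: €480.81 + €294.28 = €775.09

€775.09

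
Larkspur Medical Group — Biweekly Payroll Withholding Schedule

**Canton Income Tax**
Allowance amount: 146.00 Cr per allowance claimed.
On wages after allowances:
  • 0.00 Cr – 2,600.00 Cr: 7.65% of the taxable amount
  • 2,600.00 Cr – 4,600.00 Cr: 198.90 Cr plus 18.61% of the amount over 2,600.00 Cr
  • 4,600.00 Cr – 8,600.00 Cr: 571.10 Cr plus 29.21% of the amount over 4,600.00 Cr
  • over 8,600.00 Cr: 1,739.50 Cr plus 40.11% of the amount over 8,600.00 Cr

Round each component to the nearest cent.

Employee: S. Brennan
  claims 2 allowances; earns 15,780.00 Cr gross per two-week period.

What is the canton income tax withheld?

4,502.28 Cr

Canton Income Tax: taxable = 15,780.00 Cr − 2×146.00 Cr = 15,488.00 Cr
  1,739.50 Cr + 40.11% × (15,488.00 Cr − 8,600.00 Cr) = 1,739.50 Cr + 40.11% × 6,888.00 Cr = 4,502.28 Cr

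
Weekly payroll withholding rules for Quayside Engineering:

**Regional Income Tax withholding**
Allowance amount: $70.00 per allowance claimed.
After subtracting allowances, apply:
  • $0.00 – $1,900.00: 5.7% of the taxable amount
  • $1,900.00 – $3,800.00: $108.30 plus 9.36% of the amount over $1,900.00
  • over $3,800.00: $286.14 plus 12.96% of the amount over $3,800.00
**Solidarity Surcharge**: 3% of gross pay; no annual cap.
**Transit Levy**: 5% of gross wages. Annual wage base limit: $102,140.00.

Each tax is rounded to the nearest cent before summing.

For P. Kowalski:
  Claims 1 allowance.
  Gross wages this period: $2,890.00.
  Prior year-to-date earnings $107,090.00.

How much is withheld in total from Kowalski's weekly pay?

Regional Income Tax: taxable = $2,890.00 − 1×$70.00 = $2,820.00
  $108.30 + 9.36% × ($2,820.00 − $1,900.00) = $108.30 + 9.36% × $920.00 = $194.41
Solidarity Surcharge: 3% × $2,890.00 = $86.70
Transit Levy: YTD $107,090.00 ≥ cap $102,140.00 → $0.00
Total: $194.41 + $86.70 + $0.00 = $281.11

$281.11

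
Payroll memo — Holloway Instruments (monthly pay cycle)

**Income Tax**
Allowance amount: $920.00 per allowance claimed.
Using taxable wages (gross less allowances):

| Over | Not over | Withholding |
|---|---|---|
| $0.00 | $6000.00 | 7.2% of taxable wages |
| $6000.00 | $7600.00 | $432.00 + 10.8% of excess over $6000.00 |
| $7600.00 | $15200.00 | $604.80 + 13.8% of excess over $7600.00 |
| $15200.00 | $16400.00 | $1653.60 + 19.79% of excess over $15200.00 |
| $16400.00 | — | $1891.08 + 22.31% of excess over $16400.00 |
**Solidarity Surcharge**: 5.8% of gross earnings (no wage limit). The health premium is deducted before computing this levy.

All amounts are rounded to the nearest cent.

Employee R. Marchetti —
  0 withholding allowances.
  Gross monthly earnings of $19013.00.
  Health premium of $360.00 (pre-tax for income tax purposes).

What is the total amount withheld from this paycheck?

Income Tax: taxable = $19013.00 − $360.00 = $18653.00
  $1891.08 + 22.31% × ($18653.00 − $16400.00) = $1891.08 + 22.31% × $2253.00 = $2393.72
Solidarity Surcharge: 5.8% × $18653.00 = $1081.87
Total: $2393.72 + $1081.87 = $3475.59

$3475.59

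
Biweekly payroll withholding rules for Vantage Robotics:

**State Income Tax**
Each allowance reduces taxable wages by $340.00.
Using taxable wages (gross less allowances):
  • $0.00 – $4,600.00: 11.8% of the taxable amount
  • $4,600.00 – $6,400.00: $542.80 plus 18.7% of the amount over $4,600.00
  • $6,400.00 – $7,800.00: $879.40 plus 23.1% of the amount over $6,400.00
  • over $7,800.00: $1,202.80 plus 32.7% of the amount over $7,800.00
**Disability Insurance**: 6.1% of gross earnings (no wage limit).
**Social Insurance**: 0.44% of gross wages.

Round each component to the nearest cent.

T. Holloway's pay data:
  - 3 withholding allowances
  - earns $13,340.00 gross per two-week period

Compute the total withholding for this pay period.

State Income Tax: taxable = $13,340.00 − 3×$340.00 = $12,320.00
  $1,202.80 + 32.7% × ($12,320.00 − $7,800.00) = $1,202.80 + 32.7% × $4,520.00 = $2,680.84
Disability Insurance: 6.1% × $13,340.00 = $813.74
Social Insurance: 0.44% × $13,340.00 = $58.70
Total: $2,680.84 + $813.74 + $58.70 = $3,553.28

$3,553.28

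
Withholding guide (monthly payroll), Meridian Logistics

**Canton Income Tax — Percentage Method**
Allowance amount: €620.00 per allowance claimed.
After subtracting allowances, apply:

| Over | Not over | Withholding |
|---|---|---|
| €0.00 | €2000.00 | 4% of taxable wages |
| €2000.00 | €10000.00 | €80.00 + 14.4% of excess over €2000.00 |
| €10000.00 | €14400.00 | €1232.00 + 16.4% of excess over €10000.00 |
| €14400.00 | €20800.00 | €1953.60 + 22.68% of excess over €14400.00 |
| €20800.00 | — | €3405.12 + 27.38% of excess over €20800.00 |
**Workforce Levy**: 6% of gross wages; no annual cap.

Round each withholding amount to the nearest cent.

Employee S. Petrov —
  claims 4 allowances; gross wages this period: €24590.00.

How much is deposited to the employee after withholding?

€19350.80

Canton Income Tax: taxable = €24590.00 − 4×€620.00 = €22110.00
  €3405.12 + 27.38% × (€22110.00 − €20800.00) = €3405.12 + 27.38% × €1310.00 = €3763.80
Workforce Levy: 6% × €24590.00 = €1475.40
Total withheld: €3763.80 + €1475.40 = €5239.20
Net pay: €24590.00 − €5239.20 = €19350.80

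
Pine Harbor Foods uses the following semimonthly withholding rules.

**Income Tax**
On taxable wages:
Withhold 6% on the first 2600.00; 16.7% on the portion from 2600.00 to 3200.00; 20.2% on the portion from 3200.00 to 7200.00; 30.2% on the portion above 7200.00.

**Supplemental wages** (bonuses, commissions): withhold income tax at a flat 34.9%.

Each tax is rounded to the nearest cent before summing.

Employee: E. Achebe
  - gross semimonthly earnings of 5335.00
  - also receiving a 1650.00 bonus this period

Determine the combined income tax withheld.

1263.32

Income Tax: taxable = 5335.00
  256.20 + 20.2% × (5335.00 − 3200.00) = 256.20 + 20.2% × 2135.00 = 687.47
Supplemental (34.9% flat on bonus): 34.9% × 1650.00 = 575.85
Total income tax: 687.47 + 575.85 = 1263.32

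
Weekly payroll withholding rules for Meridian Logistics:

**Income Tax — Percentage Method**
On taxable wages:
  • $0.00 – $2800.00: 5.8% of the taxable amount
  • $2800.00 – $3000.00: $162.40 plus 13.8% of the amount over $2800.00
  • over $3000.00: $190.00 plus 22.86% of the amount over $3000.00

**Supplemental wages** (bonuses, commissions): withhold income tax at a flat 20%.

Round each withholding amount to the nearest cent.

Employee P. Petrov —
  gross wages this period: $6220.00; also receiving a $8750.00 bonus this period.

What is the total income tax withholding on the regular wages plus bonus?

$2676.09

Income Tax: taxable = $6220.00
  $190.00 + 22.86% × ($6220.00 − $3000.00) = $190.00 + 22.86% × $3220.00 = $926.09
Supplemental (20% flat on bonus): 20% × $8750.00 = $1750.00
Total income tax: $926.09 + $1750.00 = $2676.09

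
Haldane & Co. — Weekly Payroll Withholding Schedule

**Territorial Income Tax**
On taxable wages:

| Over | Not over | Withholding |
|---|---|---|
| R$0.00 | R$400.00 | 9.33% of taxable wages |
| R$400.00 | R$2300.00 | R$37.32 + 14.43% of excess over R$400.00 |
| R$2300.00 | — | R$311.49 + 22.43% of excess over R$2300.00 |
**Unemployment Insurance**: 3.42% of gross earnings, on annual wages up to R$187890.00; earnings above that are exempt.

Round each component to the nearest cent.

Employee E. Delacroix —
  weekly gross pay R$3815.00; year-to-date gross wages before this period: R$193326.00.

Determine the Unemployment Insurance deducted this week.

R$0.00

Unemployment Insurance: YTD R$193326.00 ≥ cap R$187890.00 → R$0.00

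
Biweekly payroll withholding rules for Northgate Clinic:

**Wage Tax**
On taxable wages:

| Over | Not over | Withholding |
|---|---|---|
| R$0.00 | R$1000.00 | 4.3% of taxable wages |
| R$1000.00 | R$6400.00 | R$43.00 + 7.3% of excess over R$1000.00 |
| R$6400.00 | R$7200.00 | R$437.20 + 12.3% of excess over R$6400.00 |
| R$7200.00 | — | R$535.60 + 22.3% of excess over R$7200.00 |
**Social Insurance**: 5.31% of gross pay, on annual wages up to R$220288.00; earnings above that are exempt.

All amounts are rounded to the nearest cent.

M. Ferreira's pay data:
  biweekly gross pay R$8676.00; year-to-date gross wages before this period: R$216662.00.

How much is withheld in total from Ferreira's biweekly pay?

R$1057.29

Wage Tax: taxable = R$8676.00
  R$535.60 + 22.3% × (R$8676.00 − R$7200.00) = R$535.60 + 22.3% × R$1476.00 = R$864.75
Social Insurance: cap R$220288.00 − YTD R$216662.00 = R$3626.00 subject; 5.31% × R$3626.00 = R$192.54
Total: R$864.75 + R$192.54 = R$1057.29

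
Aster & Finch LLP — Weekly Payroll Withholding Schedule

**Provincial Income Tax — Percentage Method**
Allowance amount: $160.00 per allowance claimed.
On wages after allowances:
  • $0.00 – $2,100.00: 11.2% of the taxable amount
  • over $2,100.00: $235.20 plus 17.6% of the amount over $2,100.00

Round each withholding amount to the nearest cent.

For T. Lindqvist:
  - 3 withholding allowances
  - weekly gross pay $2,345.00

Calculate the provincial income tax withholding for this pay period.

$208.88

Provincial Income Tax: taxable = $2,345.00 − 3×$160.00 = $1,865.00
  11.2% × $1,865.00 = $208.88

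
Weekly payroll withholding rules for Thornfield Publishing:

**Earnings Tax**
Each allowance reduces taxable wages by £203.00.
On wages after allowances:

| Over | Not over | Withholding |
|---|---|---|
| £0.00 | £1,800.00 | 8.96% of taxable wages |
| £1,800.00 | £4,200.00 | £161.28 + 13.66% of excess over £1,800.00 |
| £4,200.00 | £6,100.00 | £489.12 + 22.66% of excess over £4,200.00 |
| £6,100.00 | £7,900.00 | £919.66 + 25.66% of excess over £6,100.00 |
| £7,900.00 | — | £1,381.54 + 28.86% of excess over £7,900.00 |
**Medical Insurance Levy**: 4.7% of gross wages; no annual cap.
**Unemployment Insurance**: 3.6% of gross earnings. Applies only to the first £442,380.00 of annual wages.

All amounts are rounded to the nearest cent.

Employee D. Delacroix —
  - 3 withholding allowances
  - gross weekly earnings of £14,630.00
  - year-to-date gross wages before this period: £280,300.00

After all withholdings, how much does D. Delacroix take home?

Earnings Tax: taxable = £14,630.00 − 3×£203.00 = £14,021.00
  £1,381.54 + 28.86% × (£14,021.00 − £7,900.00) = £1,381.54 + 28.86% × £6,121.00 = £3,148.06
Medical Insurance Levy: 4.7% × £14,630.00 = £687.61
Unemployment Insurance: 3.6% × £14,630.00 = £526.68
Total withheld: £3,148.06 + £687.61 + £526.68 = £4,362.35
Net pay: £14,630.00 − £4,362.35 = £10,267.65

£10,267.65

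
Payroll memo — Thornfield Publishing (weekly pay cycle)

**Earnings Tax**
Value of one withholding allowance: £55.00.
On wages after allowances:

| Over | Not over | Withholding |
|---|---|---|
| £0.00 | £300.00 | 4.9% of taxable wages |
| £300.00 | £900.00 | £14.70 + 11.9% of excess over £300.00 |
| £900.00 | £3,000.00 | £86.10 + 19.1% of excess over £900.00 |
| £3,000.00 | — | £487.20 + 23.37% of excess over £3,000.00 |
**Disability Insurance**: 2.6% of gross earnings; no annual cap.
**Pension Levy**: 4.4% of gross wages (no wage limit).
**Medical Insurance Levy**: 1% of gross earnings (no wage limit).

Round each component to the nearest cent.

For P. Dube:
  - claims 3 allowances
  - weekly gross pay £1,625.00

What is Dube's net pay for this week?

£1,301.94

Earnings Tax: taxable = £1,625.00 − 3×£55.00 = £1,460.00
  £86.10 + 19.1% × (£1,460.00 − £900.00) = £86.10 + 19.1% × £560.00 = £193.06
Disability Insurance: 2.6% × £1,625.00 = £42.25
Pension Levy: 4.4% × £1,625.00 = £71.50
Medical Insurance Levy: 1% × £1,625.00 = £16.25
Total withheld: £193.06 + £42.25 + £71.50 + £16.25 = £323.06
Net pay: £1,625.00 − £323.06 = £1,301.94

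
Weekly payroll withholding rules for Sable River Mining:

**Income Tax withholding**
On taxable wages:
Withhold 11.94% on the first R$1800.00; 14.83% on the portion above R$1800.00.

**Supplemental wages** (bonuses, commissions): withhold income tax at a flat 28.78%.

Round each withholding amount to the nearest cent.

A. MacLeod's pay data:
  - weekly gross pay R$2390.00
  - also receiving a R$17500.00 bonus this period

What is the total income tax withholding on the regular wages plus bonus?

Income Tax: taxable = R$2390.00
  R$214.92 + 14.83% × (R$2390.00 − R$1800.00) = R$214.92 + 14.83% × R$590.00 = R$302.42
Supplemental (28.78% flat on bonus): 28.78% × R$17500.00 = R$5036.50
Total income tax: R$302.42 + R$5036.50 = R$5338.92

R$5338.92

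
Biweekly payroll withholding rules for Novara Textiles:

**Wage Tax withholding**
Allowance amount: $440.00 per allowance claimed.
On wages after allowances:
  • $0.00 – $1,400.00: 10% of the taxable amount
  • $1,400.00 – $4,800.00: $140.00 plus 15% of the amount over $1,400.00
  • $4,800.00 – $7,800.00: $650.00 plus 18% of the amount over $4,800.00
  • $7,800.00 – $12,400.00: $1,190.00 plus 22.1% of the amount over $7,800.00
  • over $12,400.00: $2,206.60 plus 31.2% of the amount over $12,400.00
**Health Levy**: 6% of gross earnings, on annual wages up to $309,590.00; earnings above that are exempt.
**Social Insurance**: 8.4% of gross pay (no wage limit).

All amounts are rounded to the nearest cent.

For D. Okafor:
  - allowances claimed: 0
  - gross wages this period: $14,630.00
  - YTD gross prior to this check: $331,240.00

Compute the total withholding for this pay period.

$4,131.28

Wage Tax: taxable = $14,630.00
  $2,206.60 + 31.2% × ($14,630.00 − $12,400.00) = $2,206.60 + 31.2% × $2,230.00 = $2,902.36
Health Levy: YTD $331,240.00 ≥ cap $309,590.00 → $0.00
Social Insurance: 8.4% × $14,630.00 = $1,228.92
Total: $2,902.36 + $0.00 + $1,228.92 = $4,131.28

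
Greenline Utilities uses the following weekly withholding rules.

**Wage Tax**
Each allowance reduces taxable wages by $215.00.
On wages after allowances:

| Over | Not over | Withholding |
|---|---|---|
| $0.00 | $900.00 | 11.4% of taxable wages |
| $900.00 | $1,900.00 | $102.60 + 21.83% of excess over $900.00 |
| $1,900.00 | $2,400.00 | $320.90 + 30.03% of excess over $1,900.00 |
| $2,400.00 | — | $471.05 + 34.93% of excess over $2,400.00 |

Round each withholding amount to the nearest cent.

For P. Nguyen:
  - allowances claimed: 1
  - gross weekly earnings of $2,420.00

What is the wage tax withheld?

Wage Tax: taxable = $2,420.00 − 1×$215.00 = $2,205.00
  $320.90 + 30.03% × ($2,205.00 − $1,900.00) = $320.90 + 30.03% × $305.00 = $412.49

$412.49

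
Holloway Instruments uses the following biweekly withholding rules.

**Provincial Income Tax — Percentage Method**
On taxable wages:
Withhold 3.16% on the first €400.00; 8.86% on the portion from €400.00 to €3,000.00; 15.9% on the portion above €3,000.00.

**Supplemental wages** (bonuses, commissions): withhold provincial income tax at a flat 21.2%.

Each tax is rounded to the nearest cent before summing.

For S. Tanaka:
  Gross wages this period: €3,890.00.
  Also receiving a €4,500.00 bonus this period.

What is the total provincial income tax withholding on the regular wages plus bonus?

€1,338.51

Provincial Income Tax: taxable = €3,890.00
  €243.00 + 15.9% × (€3,890.00 − €3,000.00) = €243.00 + 15.9% × €890.00 = €384.51
Supplemental (21.2% flat on bonus): 21.2% × €4,500.00 = €954.00
Total provincial income tax: €384.51 + €954.00 = €1,338.51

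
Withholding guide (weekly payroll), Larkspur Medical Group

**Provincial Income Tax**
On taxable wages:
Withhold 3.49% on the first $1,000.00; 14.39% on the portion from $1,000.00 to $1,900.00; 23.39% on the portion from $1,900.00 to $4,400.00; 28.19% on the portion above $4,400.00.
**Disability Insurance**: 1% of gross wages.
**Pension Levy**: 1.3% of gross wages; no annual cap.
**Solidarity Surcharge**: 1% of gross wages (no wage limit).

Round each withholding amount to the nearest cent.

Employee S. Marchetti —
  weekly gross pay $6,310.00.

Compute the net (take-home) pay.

$4,814.18

Provincial Income Tax: taxable = $6,310.00
  $749.16 + 28.19% × ($6,310.00 − $4,400.00) = $749.16 + 28.19% × $1,910.00 = $1,287.59
Disability Insurance: 1% × $6,310.00 = $63.10
Pension Levy: 1.3% × $6,310.00 = $82.03
Solidarity Surcharge: 1% × $6,310.00 = $63.10
Total withheld: $1,287.59 + $63.10 + $82.03 + $63.10 = $1,495.82
Net pay: $6,310.00 − $1,495.82 = $4,814.18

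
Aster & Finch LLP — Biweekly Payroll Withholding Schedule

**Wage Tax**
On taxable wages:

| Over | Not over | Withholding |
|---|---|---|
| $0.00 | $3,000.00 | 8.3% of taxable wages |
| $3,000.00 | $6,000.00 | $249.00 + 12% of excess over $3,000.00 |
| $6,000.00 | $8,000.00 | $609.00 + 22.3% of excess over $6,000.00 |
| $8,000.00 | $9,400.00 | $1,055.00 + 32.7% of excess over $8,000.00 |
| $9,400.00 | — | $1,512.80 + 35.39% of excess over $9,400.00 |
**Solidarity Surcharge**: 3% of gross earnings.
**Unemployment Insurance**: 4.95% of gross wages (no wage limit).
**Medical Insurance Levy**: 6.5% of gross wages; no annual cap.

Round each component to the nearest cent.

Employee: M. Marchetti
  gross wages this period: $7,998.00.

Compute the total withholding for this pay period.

$2,210.26

Wage Tax: taxable = $7,998.00
  $609.00 + 22.3% × ($7,998.00 − $6,000.00) = $609.00 + 22.3% × $1,998.00 = $1,054.55
Solidarity Surcharge: 3% × $7,998.00 = $239.94
Unemployment Insurance: 4.95% × $7,998.00 = $395.90
Medical Insurance Levy: 6.5% × $7,998.00 = $519.87
Total: $1,054.55 + $239.94 + $395.90 + $519.87 = $2,210.26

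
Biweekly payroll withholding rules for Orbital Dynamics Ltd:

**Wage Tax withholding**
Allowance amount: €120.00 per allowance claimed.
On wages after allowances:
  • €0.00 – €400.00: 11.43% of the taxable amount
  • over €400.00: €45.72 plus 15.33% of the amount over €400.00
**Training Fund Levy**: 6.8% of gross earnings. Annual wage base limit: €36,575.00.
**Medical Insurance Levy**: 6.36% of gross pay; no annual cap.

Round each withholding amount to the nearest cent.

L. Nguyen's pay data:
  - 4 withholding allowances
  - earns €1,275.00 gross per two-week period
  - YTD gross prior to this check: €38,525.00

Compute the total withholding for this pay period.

Wage Tax: taxable = €1,275.00 − 4×€120.00 = €795.00
  €45.72 + 15.33% × (€795.00 − €400.00) = €45.72 + 15.33% × €395.00 = €106.27
Training Fund Levy: YTD €38,525.00 ≥ cap €36,575.00 → €0.00
Medical Insurance Levy: 6.36% × €1,275.00 = €81.09
Total: €106.27 + €0.00 + €81.09 = €187.36

€187.36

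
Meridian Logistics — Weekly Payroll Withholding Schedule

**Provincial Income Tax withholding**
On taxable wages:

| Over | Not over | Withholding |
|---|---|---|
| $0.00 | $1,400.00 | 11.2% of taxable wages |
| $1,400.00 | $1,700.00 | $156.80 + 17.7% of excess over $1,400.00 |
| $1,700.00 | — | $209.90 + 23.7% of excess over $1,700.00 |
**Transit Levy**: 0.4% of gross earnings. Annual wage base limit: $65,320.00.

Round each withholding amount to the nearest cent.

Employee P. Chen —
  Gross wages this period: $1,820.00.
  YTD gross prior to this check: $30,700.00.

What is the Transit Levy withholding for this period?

Transit Levy: 0.4% × $1,820.00 = $7.28

$7.28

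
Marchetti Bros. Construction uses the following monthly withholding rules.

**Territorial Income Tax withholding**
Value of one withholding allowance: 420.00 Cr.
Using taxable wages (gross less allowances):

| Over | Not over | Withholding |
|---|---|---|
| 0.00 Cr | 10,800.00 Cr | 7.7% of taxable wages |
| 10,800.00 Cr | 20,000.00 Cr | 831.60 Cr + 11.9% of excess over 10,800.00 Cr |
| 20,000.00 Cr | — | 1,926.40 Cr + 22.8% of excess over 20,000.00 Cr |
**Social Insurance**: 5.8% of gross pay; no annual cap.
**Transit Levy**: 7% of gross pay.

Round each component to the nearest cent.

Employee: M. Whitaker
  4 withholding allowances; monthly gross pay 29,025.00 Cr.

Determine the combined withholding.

7,316.26 Cr

Territorial Income Tax: taxable = 29,025.00 Cr − 4×420.00 Cr = 27,345.00 Cr
  1,926.40 Cr + 22.8% × (27,345.00 Cr − 20,000.00 Cr) = 1,926.40 Cr + 22.8% × 7,345.00 Cr = 3,601.06 Cr
Social Insurance: 5.8% × 29,025.00 Cr = 1,683.45 Cr
Transit Levy: 7% × 29,025.00 Cr = 2,031.75 Cr
Total: 3,601.06 Cr + 1,683.45 Cr + 2,031.75 Cr = 7,316.26 Cr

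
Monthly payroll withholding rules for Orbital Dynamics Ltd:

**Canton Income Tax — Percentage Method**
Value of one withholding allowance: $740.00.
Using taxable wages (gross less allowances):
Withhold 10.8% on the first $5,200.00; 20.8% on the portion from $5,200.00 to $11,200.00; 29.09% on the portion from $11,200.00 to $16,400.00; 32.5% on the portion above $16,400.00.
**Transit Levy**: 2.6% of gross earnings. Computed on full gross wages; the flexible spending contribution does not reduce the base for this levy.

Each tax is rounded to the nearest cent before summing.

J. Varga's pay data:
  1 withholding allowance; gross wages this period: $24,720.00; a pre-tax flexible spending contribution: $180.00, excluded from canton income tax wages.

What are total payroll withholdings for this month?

Canton Income Tax: taxable = $24,720.00 − $180.00 − 1×$740.00 = $23,800.00
  $3,322.28 + 32.5% × ($23,800.00 − $16,400.00) = $3,322.28 + 32.5% × $7,400.00 = $5,727.28
Transit Levy: 2.6% × $24,720.00 = $642.72
Total: $5,727.28 + $642.72 = $6,370.00

$6,370.00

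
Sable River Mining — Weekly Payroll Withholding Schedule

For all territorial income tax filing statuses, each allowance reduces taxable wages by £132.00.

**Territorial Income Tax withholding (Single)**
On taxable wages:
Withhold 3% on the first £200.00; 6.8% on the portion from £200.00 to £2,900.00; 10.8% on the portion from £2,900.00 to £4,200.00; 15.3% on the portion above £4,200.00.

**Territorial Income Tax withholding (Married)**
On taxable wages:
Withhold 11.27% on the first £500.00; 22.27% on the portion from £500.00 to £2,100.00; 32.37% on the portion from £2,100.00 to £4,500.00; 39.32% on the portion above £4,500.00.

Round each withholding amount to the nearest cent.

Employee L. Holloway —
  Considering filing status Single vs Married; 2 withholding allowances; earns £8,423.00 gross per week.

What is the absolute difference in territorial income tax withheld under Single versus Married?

Territorial Income Tax (Single): taxable = £8,423.00 − 2×£132.00 = £8,159.00
  £330.00 + 15.3% × (£8,159.00 − £4,200.00) = £330.00 + 15.3% × £3,959.00 = £935.73
Territorial Income Tax (Married): taxable = £8,423.00 − 2×£132.00 = £8,159.00
  £1,189.55 + 39.32% × (£8,159.00 − £4,500.00) = £1,189.55 + 39.32% × £3,659.00 = £2,628.27
Difference: |£935.73 − £2,628.27| = £1,692.54 (higher under Married)

£1,692.54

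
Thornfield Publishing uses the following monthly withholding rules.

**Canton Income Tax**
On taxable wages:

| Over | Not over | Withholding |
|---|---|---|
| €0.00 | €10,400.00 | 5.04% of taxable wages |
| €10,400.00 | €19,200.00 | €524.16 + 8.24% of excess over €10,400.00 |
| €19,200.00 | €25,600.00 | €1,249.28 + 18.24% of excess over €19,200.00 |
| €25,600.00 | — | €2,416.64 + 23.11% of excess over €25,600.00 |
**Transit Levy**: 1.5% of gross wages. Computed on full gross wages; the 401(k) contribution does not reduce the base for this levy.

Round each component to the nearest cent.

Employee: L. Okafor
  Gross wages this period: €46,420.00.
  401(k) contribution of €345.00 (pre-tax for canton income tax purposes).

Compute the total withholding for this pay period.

€7,844.71

Canton Income Tax: taxable = €46,420.00 − €345.00 = €46,075.00
  €2,416.64 + 23.11% × (€46,075.00 − €25,600.00) = €2,416.64 + 23.11% × €20,475.00 = €7,148.41
Transit Levy: 1.5% × €46,420.00 = €696.30
Total: €7,148.41 + €696.30 = €7,844.71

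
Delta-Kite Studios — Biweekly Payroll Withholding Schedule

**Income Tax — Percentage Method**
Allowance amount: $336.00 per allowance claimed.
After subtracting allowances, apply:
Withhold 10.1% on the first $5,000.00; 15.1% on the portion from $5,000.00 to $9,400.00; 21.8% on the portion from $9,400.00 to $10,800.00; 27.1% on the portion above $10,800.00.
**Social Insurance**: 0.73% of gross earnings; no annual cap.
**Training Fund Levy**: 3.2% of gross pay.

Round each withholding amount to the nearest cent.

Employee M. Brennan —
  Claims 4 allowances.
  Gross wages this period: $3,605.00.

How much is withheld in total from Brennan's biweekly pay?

Income Tax: taxable = $3,605.00 − 4×$336.00 = $2,261.00
  10.1% × $2,261.00 = $228.36
Social Insurance: 0.73% × $3,605.00 = $26.32
Training Fund Levy: 3.2% × $3,605.00 = $115.36
Total: $228.36 + $26.32 + $115.36 = $370.04

$370.04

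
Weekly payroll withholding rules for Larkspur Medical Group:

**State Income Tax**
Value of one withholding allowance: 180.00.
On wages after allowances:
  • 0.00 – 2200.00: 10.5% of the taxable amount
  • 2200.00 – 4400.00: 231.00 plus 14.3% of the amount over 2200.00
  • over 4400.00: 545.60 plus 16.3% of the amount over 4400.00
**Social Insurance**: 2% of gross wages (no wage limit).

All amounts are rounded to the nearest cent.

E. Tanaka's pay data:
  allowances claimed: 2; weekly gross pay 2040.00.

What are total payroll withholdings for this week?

217.20

State Income Tax: taxable = 2040.00 − 2×180.00 = 1680.00
  10.5% × 1680.00 = 176.40
Social Insurance: 2% × 2040.00 = 40.80
Total: 176.40 + 40.80 = 217.20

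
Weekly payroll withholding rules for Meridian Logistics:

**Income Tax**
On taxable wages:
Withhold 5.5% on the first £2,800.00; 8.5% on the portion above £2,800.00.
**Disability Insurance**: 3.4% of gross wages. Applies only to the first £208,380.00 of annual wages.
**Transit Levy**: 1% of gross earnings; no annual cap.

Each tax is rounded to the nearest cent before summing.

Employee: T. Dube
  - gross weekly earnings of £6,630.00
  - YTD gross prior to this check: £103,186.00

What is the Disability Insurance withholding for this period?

Disability Insurance: 3.4% × £6,630.00 = £225.42

£225.42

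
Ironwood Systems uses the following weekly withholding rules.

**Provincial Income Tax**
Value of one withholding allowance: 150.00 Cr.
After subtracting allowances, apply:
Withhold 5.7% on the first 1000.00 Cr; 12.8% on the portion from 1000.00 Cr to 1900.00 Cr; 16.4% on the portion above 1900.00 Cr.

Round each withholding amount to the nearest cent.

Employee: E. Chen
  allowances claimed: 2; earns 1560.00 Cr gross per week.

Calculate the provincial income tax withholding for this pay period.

Provincial Income Tax: taxable = 1560.00 Cr − 2×150.00 Cr = 1260.00 Cr
  57.00 Cr + 12.8% × (1260.00 Cr − 1000.00 Cr) = 57.00 Cr + 12.8% × 260.00 Cr = 90.28 Cr

90.28 Cr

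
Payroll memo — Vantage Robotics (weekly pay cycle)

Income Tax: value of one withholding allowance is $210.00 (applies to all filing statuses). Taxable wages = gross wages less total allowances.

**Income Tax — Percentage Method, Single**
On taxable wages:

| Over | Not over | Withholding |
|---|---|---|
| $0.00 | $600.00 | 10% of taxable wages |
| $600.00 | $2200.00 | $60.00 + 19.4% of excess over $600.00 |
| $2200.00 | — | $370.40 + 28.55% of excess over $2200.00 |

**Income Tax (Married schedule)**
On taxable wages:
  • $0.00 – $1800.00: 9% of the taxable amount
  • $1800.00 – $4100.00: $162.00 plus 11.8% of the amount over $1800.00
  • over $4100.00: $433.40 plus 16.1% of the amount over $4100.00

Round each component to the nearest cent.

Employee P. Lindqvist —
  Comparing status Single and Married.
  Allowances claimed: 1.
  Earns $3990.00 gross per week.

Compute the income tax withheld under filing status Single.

$821.49

Income Tax (Single): taxable = $3990.00 − 1×$210.00 = $3780.00
  $370.40 + 28.55% × ($3780.00 − $2200.00) = $370.40 + 28.55% × $1580.00 = $821.49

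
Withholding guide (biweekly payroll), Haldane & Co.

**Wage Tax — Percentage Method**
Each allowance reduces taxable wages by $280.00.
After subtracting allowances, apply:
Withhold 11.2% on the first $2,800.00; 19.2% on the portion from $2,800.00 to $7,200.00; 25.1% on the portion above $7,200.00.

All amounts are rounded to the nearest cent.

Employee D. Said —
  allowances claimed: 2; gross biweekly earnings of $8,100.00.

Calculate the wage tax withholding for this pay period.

$1,243.74

Wage Tax: taxable = $8,100.00 − 2×$280.00 = $7,540.00
  $1,158.40 + 25.1% × ($7,540.00 − $7,200.00) = $1,158.40 + 25.1% × $340.00 = $1,243.74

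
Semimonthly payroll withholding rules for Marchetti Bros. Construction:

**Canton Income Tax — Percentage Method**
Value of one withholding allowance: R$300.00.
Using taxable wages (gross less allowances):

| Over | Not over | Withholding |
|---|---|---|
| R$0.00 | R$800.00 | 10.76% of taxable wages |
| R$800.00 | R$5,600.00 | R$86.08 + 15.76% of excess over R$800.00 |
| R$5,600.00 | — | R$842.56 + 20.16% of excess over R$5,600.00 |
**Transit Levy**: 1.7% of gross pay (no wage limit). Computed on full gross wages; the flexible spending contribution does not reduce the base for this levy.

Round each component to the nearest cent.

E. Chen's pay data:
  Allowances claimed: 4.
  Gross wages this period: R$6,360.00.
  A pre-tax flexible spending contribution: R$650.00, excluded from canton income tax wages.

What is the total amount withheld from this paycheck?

Canton Income Tax: taxable = R$6,360.00 − R$650.00 − 4×R$300.00 = R$4,510.00
  R$86.08 + 15.76% × (R$4,510.00 − R$800.00) = R$86.08 + 15.76% × R$3,710.00 = R$670.78
Transit Levy: 1.7% × R$6,360.00 = R$108.12
Total: R$670.78 + R$108.12 = R$778.90

R$778.90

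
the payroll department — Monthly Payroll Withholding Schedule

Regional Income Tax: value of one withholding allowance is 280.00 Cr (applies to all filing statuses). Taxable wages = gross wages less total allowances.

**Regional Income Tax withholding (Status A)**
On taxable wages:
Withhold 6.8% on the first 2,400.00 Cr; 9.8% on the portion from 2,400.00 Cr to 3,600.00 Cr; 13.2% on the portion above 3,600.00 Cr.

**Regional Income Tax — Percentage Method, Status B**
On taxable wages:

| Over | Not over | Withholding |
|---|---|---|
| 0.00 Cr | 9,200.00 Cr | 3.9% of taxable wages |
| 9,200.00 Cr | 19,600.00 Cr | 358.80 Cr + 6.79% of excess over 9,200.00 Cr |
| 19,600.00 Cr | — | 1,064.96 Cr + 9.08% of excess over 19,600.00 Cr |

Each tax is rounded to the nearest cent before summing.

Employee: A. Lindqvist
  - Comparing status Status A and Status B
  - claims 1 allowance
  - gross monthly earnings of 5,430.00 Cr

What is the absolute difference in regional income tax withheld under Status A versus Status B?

284.55 Cr

Regional Income Tax (Status A): taxable = 5,430.00 Cr − 1×280.00 Cr = 5,150.00 Cr
  280.80 Cr + 13.2% × (5,150.00 Cr − 3,600.00 Cr) = 280.80 Cr + 13.2% × 1,550.00 Cr = 485.40 Cr
Regional Income Tax (Status B): taxable = 5,430.00 Cr − 1×280.00 Cr = 5,150.00 Cr
  3.9% × 5,150.00 Cr = 200.85 Cr
Difference: |485.40 Cr − 200.85 Cr| = 284.55 Cr (higher under Status A)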